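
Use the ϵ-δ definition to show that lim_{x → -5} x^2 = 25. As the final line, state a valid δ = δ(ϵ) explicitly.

Suppose ϵ > 0. We seek δ > 0 with 0 < |x + 5| < δ ⇒ |x^2 − 25| < ϵ.
Factor: x^2 − 25 = (x + 5)(x - 5), so |x^2 − 25| = |x + 5|·|x - 5|.
Restrict δ ≤ 1. Then |x + 5| < 1 gives |x| < 6, so by the triangle inequality |x - 5| ≤ 6 + 5 = 11.
Hence |x^2 − 25| ≤ 11|x + 5|, which is < ϵ once |x + 5| < ϵ/11.
Take δ = min(1, ϵ/11). If 0 < |x + 5| < δ then both bounds hold and |x^2 − 25| ≤ 11|x + 5| < 11·(ϵ/11) = ϵ.

δ = min(1, ϵ/11)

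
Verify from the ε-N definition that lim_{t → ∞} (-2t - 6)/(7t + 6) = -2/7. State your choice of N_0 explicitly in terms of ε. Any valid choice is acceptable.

Let ε > 0 be given. We seek N_0 > 0 such that t > N_0 implies |(-2t - 6)/(7t + 6) + 2/7| < ε.
(-2t - 6)/(7t + 6) + 2/7 = (7(-2t - 6) − (-2)(7t + 6)) / (7(7t + 6)) = -30/(7(7t + 6)).
For t > 0 we have 7t + 6 > 7t, so |(-2t - 6)/(7t + 6) + 2/7| = 30/(7(7t + 6)) < 30/(7·7t) = (30/49)/t.
Thus |(-2t - 6)/(7t + 6) + 2/7| < ε whenever t > (30/49)/ε.
Take N_0 = (30/49)/ε. If t > N_0 then |(-2t - 6)/(7t + 6) + 2/7| < (30/49)/t < ε.

N_0 = (30/49)/ε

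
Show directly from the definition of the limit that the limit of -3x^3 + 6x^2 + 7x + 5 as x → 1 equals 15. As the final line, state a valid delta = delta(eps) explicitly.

Suppose eps > 0. We want delta > 0 such that 0 < |x − 1| < delta implies |(-3x^3 + 6x^2 + 7x + 5) − 15| < eps.
(-3x^3 + 6x^2 + 7x + 5) − 15 = -3x^3 + 6x^2 + 7x - 10 = (x − 1)(-3x^2 + 3x + 10).
So |(-3x^3 + 6x^2 + 7x + 5) − 15| = |x − 1|·|-3x^2 + 3x + 10|.
Require delta ≤ 2. Then |x − 1| < 2 gives |x| < 3, and by the triangle inequality |-3x^2 + 3x + 10| ≤ 3·3^2 + 3·3 + 10 = 46.
Hence |(-3x^3 + 6x^2 + 7x + 5) − 15| ≤ 46|x − 1| < eps provided |x − 1| < eps/46.
Choosing delta = min(2, eps/46) ensures both conditions, hence |(-3x^3 + 6x^2 + 7x + 5) − 15| < eps.

delta = min(2, eps/46)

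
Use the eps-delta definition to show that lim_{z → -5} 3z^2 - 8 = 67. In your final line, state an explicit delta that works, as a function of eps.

delta = min(1, eps/33)

Fix eps > 0. We want delta > 0 such that 0 < |z + 5| < delta implies |(3z^2 - 8) − 67| < eps.
(3z^2 - 8) − 67 = 3z^2 - 75 = (z + 5)(3z - 15).
So |(3z^2 - 8) − 67| = |z + 5|·|3z - 15|.
Assume first that |z + 5| < 1, so |z| < 6. Then |3z - 15| ≤ 3·6 + 15 = 33.
Hence |(3z^2 - 8) − 67| ≤ 33|z + 5| < eps provided |z + 5| < eps/33.
Choosing delta = min(1, eps/33) ensures both conditions, hence |(3z^2 - 8) − 67| < eps.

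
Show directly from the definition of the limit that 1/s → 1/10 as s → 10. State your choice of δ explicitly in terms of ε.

δ = min(5, 50ε)

Let ε > 0. We seek δ > 0 such that 0 < |s − 10| < δ implies |1/s − (1/10)| < ε.
|1/s − (1/10)| = |10 − s|/(10·|s|) = |s − 10|/(10|s|).
Require δ ≤ 5 so that |s| > 10 − 5 = 5, hence 10|s| > 50.
Then |1/s − (1/10)| < |s − 10|/50, which is < ε when |s − 10| < 50ε.
Take δ = min(5, 50ε). Then 0 < |s − 10| < δ gives both |s − 10| < 5 and |s − 10| < 50ε, so |1/s − (1/10)| < ε.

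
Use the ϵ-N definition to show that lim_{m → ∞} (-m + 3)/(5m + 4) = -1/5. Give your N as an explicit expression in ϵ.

Suppose ϵ > 0. For m ≥ 1, |(-m + 3)/(5m + 4) + 1/5| = |19|/(5(5m + 4)) = 19/(5(5m + 4)).
Since 5m + 4 ≥ 5m for m ≥ 1, this is ≤ 19/(5·5m) = (19/25)/m.
So |(-m + 3)/(5m + 4) + 1/5| < ϵ whenever m > (19/25)/ϵ.
Take N = (19/25)/ϵ. If m > N then |(-m + 3)/(5m + 4) + 1/5| ≤ (19/25)/m < ϵ.

N = (19/25)/ϵ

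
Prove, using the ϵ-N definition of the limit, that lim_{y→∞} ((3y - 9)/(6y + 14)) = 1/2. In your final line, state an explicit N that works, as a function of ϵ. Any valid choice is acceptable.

N = (8/3)/ϵ

Suppose ϵ > 0. We seek N > 0 such that y > N implies |(3y - 9)/(6y + 14) − (1/2)| < ϵ.
(3y - 9)/(6y + 14) − (1/2) = (6(3y - 9) − 3(6y + 14)) / (6(6y + 14)) = -96/(6(6y + 14)).
For y > 0 we have 6y + 14 > 6y, so |(3y - 9)/(6y + 14) − (1/2)| = 96/(6(6y + 14)) < 96/(6·6y) = (8/3)/y.
Thus |(3y - 9)/(6y + 14) − (1/2)| < ϵ whenever y > (8/3)/ϵ.
Take N = (8/3)/ϵ. If y > N then |(3y - 9)/(6y + 14) − (1/2)| < (8/3)/y < ϵ.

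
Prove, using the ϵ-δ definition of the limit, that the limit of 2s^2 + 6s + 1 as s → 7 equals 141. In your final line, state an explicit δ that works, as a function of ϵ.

δ = min(1, ϵ/36)

Suppose ϵ > 0. We want δ > 0 such that 0 < |s − 7| < δ implies |(2s^2 + 6s + 1) − 141| < ϵ.
(2s^2 + 6s + 1) − 141 = 2s^2 + 6s - 140 = (s − 7)(2s + 20).
So |(2s^2 + 6s + 1) − 141| = |s − 7|·|2s + 20|.
Assume first that |s − 7| < 1, so |s| < 8. Then |2s + 20| ≤ 2·8 + 20 = 36.
Hence |(2s^2 + 6s + 1) − 141| ≤ 36|s − 7| < ϵ provided |s − 7| < ϵ/36.
Take δ = min(1, ϵ/36). Then 0 < |s − 7| < δ gives both |s − 7| < 1 and |s − 7| < ϵ/36, so |(2s^2 + 6s + 1) − 141| < ϵ.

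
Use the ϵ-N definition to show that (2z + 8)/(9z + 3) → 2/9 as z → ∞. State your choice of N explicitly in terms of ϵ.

N = (22/27)/ϵ

Let ϵ > 0. We seek N > 0 such that z > N implies |(2z + 8)/(9z + 3) − (2/9)| < ϵ.
(2z + 8)/(9z + 3) − (2/9) = (9(2z + 8) − 2(9z + 3)) / (9(9z + 3)) = 66/(9(9z + 3)).
For z > 0 we have 9z + 3 > 9z, so |(2z + 8)/(9z + 3) − (2/9)| = 66/(9(9z + 3)) < 66/(9·9z) = (22/27)/z.
Thus |(2z + 8)/(9z + 3) − (2/9)| < ϵ whenever z > (22/27)/ϵ.
Take N = (22/27)/ϵ. If z > N then |(2z + 8)/(9z + 3) − (2/9)| < (22/27)/z < ϵ.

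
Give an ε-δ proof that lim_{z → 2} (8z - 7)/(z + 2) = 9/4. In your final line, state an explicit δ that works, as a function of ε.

Let ε > 0. We want δ > 0 with 0 < |z − 2| < δ ⇒ |(8z - 7)/(z + 2) − (9/4)| < ε.
Combining over a common denominator, (8z - 7)/(z + 2) − (9/4) = [(8z - 7)·4 − 9·(z + 2)] / [4·(z + 2)] = 23(z − 2) / (4(z + 2)).
So |(8z - 7)/(z + 2) − (9/4)| = 23|z − 2| / (4·|z + 2|).
Require δ ≤ 2, so |z + 2| ≥ |4| − |z − 2| > 4 − 2 = 2.
Hence |(8z - 7)/(z + 2) − (9/4)| < 23|z − 2|/(4·2) = (23/8)|z − 2|, which is < ε once |z − 2| < (8/23)ε.
Take δ = min(2, (8/23)ε). Then 0 < |z − 2| < δ forces both bounds, so |(8z - 7)/(z + 2) − (9/4)| < ε.

δ = min(2, (8/23)ε)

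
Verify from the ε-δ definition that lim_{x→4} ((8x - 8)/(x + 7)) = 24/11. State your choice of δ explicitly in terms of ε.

Let ε > 0. We want δ > 0 with 0 < |x − 4| < δ ⇒ |(8x - 8)/(x + 7) − (24/11)| < ε.
Combining over a common denominator, (8x - 8)/(x + 7) − (24/11) = [(8x - 8)·11 − 24·(x + 7)] / [11·(x + 7)] = 64(x − 4) / (11(x + 7)).
So |(8x - 8)/(x + 7) − (24/11)| = 64|x − 4| / (11·|x + 7|).
Require δ ≤ 11/2, so |x + 7| ≥ |11| − |x − 4| > 11 − 11/2 = 11/2.
Hence |(8x - 8)/(x + 7) − (24/11)| < 64|x − 4|/(11·(11/2)) = (128/121)|x − 4|, which is < ε once |x − 4| < (121/128)ε.
Take δ = min(11/2, (121/128)ε). Then 0 < |x − 4| < δ forces both bounds, so |(8x - 8)/(x + 7) − (24/11)| < ε.

δ = min(11/2, (121/128)ε)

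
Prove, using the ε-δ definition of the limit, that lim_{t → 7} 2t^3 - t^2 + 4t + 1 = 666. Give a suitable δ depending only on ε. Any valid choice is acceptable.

Fix ε > 0. We want δ > 0 such that 0 < |t − 7| < δ implies |(2t^3 - t^2 + 4t + 1) − 666| < ε.
(2t^3 - t^2 + 4t + 1) − 666 = 2t^3 - t^2 + 4t - 665 = (t − 7)(2t^2 + 13t + 95).
So |(2t^3 - t^2 + 4t + 1) − 666| = |t − 7|·|2t^2 + 13t + 95|.
Assume first that |t − 7| < 1, so |t| < 8. Then |2t^2 + 13t + 95| ≤ 2·8^2 + 13·8 + 95 = 327.
Hence |(2t^3 - t^2 + 4t + 1) − 666| ≤ 327|t − 7| < ε provided |t − 7| < ε/327.
Choosing δ = min(1, ε/327) ensures both conditions, hence |(2t^3 - t^2 + 4t + 1) − 666| < ε.

δ = min(1, ε/327)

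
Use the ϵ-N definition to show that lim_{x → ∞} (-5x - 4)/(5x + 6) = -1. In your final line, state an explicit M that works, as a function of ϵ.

Fix ϵ > 0. We seek M > 0 such that x > M implies |(-5x - 4)/(5x + 6) + 1| < ϵ.
(-5x - 4)/(5x + 6) + 1 = (5(-5x - 4) − (-5)(5x + 6)) / (5(5x + 6)) = 10/(5(5x + 6)).
For x > 0 we have 5x + 6 > 5x, so |(-5x - 4)/(5x + 6) + 1| = 10/(5(5x + 6)) < 10/(5·5x) = (2/5)/x.
Thus |(-5x - 4)/(5x + 6) + 1| < ϵ whenever x > (2/5)/ϵ.
Take M = (2/5)/ϵ. If x > M then |(-5x - 4)/(5x + 6) + 1| < (2/5)/x < ϵ.

M = (2/5)/ϵ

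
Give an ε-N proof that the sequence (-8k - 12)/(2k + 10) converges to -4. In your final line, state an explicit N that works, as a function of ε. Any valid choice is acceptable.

N = 14/ε

Fix ε > 0. For k ≥ 1, |(-8k - 12)/(2k + 10) + 4| = |56|/(2(2k + 10)) = 56/(2(2k + 10)).
Since 2k + 10 ≥ 2k for k ≥ 1, this is ≤ 56/(2·2k) = 14/k.
So |(-8k - 12)/(2k + 10) + 4| < ε whenever k > 14/ε.
Take N = 14/ε. If k > N then |(-8k - 12)/(2k + 10) + 4| ≤ 14/k < ε.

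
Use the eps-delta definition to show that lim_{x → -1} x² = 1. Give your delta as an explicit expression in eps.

delta = min(2, eps/4)

Let eps > 0 be given. We seek delta > 0 with 0 < |x + 1| < delta ⇒ |x² − 1| < eps.
Factor: x² − 1 = (x + 1)(x - 1), so |x² − 1| = |x + 1|·|x - 1|.
Restrict delta ≤ 2. Then |x + 1| < 2 gives |x| < 3, so by the triangle inequality |x - 1| ≤ 3 + 1 = 4.
Hence |x² − 1| ≤ 4|x + 1|, which is < eps once |x + 1| < eps/4.
Take delta = min(2, eps/4). If 0 < |x + 1| < delta then both bounds hold and |x² − 1| ≤ 4|x + 1| < 4·(eps/4) = eps.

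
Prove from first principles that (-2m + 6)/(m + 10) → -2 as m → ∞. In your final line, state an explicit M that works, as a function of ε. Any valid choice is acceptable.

Let ε > 0 be given. For m ≥ 1, |(-2m + 6)/(m + 10) + 2| = |26|/((m + 10)) = 26/((m + 10)).
Since m + 10 ≥ m for m ≥ 1, this is ≤ 26/(m) = 26/m.
So |(-2m + 6)/(m + 10) + 2| < ε whenever m > 26/ε.
Take M = 26/ε. If m > M then |(-2m + 6)/(m + 10) + 2| ≤ 26/m < ε.

M = 26/ε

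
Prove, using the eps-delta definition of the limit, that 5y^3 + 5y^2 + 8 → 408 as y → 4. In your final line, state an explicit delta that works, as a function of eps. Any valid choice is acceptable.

Suppose eps > 0. We want delta > 0 such that 0 < |y − 4| < delta implies |(5y^3 + 5y^2 + 8) − 408| < eps.
(5y^3 + 5y^2 + 8) − 408 = 5y^3 + 5y^2 - 400 = (y − 4)(5y^2 + 25y + 100).
So |(5y^3 + 5y^2 + 8) − 408| = |y − 4|·|5y^2 + 25y + 100|.
Assume first that |y − 4| < 2, so |y| < 6. Then |5y^2 + 25y + 100| ≤ 5·6^2 + 25·6 + 100 = 430.
Hence |(5y^3 + 5y^2 + 8) − 408| ≤ 430|y − 4| < eps provided |y − 4| < eps/430.
Take delta = min(2, eps/430). Then 0 < |y − 4| < delta gives both |y − 4| < 2 and |y − 4| < eps/430, so |(5y^3 + 5y^2 + 8) − 408| < eps.

delta = min(2, eps/430)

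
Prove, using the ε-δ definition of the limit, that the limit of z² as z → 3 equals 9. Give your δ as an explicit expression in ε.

Let ε > 0. We seek δ > 0 with 0 < |z − 3| < δ ⇒ |z² − 9| < ε.
Factor: z² − 9 = (z − 3)(z + 3), so |z² − 9| = |z − 3|·|z + 3|.
Impose δ ≤ 1 so that |z| < 4; then |z + 3| ≤ 7.
Hence |z² − 9| ≤ 7|z − 3|, which is < ε once |z − 3| < ε/7.
Take δ = min(1, ε/7). If 0 < |z − 3| < δ then both bounds hold and |z² − 9| ≤ 7|z − 3| < 7·(ε/7) = ε.

δ = min(1, ε/7)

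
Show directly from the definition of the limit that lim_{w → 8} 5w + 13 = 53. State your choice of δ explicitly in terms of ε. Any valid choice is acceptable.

δ = ε/5

Let ε > 0. We need δ > 0 so that 0 < |w − 8| < δ implies |(5w + 13) − 53| < ε.
|(5w + 13) − 53| = |5w - 40| = 5|w − 8|.
So 5|w − 8| < ε exactly when |w − 8| < ε/5.
Choosing δ = ε/5 gives |(5w + 13) − 53| = 5|w − 8| < ε whenever |w − 8| < δ.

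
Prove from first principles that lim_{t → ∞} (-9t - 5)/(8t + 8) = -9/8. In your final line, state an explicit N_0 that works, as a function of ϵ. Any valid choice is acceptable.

Fix ϵ > 0. We seek N_0 > 0 such that t > N_0 implies |(-9t - 5)/(8t + 8) + 9/8| < ϵ.
(-9t - 5)/(8t + 8) + 9/8 = (8(-9t - 5) − (-9)(8t + 8)) / (8(8t + 8)) = 32/(8(8t + 8)).
For t > 0 we have 8t + 8 > 8t, so |(-9t - 5)/(8t + 8) + 9/8| = 32/(8(8t + 8)) < 32/(8·8t) = (1/2)/t.
Thus |(-9t - 5)/(8t + 8) + 9/8| < ϵ whenever t > (1/2)/ϵ.
Take N_0 = (1/2)/ϵ. If t > N_0 then |(-9t - 5)/(8t + 8) + 9/8| < (1/2)/t < ϵ.

N_0 = (1/2)/ϵ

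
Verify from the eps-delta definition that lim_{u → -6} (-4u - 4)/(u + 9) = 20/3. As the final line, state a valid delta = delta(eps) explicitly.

Let eps > 0. We want delta > 0 with 0 < |u + 6| < delta ⇒ |(-4u - 4)/(u + 9) − (20/3)| < eps.
Combining over a common denominator, (-4u - 4)/(u + 9) − (20/3) = [(-4u - 4)·3 − 20·(u + 9)] / [3·(u + 9)] = -32(u + 6) / (3(u + 9)).
So |(-4u - 4)/(u + 9) − (20/3)| = 32|u + 6| / (3·|u + 9|).
Require delta ≤ 3/2, so |u + 9| ≥ |3| − |u + 6| > 3 − 3/2 = 3/2.
Hence |(-4u - 4)/(u + 9) − (20/3)| < 32|u + 6|/(3·(3/2)) = (64/9)|u + 6|, which is < eps once |u + 6| < (9/64)eps.
Take delta = min(3/2, (9/64)eps). Then 0 < |u + 6| < delta forces both bounds, so |(-4u - 4)/(u + 9) − (20/3)| < eps.

delta = min(3/2, (9/64)eps)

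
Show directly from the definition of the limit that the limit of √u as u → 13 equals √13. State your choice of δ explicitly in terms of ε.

δ = min(13, √13·ε)

Suppose ε > 0. We want δ > 0 such that 0 < |u − 13| < δ implies |√u − √13| < ε.
Rationalise: √u − √13 = (u − 13)/(√u + √13), so |√u − √13| = |u − 13|/(√u + √13).
Restrict δ ≤ 13 so that |u − 13| < 13 forces u > 0, and then √u + √13 > √13.
Hence |√u − √13| < |u − 13|/√13, which is < ε once |u − 13| < √13·ε.
Take δ = min(13, √13·ε). If 0 < |u − 13| < δ then u > 0 and |√u − √13| < |u − 13|/√13 < ε.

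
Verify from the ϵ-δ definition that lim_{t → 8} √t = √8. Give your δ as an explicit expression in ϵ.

δ = min(8, √8·ϵ)

Suppose ϵ > 0. We want δ > 0 such that 0 < |t − 8| < δ implies |√t − √8| < ϵ.
Multiplying by the conjugate, |√t − √8| = |t − 8|/(√t + √8).
Restrict δ ≤ 8 so that |t − 8| < 8 forces t > 0, and then √t + √8 > √8.
Hence |√t − √8| < |t − 8|/√8, which is < ϵ once |t − 8| < √8·ϵ.
Take δ = min(8, √8·ϵ). If 0 < |t − 8| < δ then t > 0 and |√t − √8| < |t − 8|/√8 < ϵ.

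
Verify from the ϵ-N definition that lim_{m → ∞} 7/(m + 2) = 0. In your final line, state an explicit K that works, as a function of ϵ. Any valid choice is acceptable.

K = 7/ϵ

Let ϵ > 0. For m ≥ 1, |7/(m + 2) − 0| = 7/(m + 2) ≤ 7/m.
We need 7/m < ϵ, i.e. m > 7/ϵ.
Take K = 7/ϵ. If m > K then |7/(m + 2)| ≤ 7/m < ϵ.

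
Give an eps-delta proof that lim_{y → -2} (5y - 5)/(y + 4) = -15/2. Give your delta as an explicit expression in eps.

Let eps > 0 be given. We want delta > 0 with 0 < |y + 2| < delta ⇒ |(5y - 5)/(y + 4) + 15/2| < eps.
Combining over a common denominator, (5y - 5)/(y + 4) + 15/2 = [(5y - 5)·2 − (-15)·(y + 4)] / [2·(y + 4)] = 25(y + 2) / (2(y + 4)).
So |(5y - 5)/(y + 4) + 15/2| = 25|y + 2| / (2·|y + 4|).
Restrict delta ≤ 1. Then |y + 2| < 1 gives |y + 4| = |(y + 2) + 2| ≥ 2 − 1 = 1.
Hence |(5y - 5)/(y + 4) + 15/2| < 25|y + 2|/(2·1) = (25/2)|y + 2|, which is < eps once |y + 2| < (2/25)eps.
Take delta = min(1, (2/25)eps). Then 0 < |y + 2| < delta forces both bounds, so |(5y - 5)/(y + 4) + 15/2| < eps.

delta = min(1, (2/25)eps)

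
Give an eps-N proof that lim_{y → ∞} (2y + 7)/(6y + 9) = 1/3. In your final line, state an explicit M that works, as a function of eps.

Fix eps > 0. We seek M > 0 such that y > M implies |(2y + 7)/(6y + 9) − (1/3)| < eps.
(2y + 7)/(6y + 9) − (1/3) = (6(2y + 7) − 2(6y + 9)) / (6(6y + 9)) = 24/(6(6y + 9)).
For y > 0 we have 6y + 9 > 6y, so |(2y + 7)/(6y + 9) − (1/3)| = 24/(6(6y + 9)) < 24/(6·6y) = (2/3)/y.
Thus |(2y + 7)/(6y + 9) − (1/3)| < eps whenever y > (2/3)/eps.
Take M = (2/3)/eps. If y > M then |(2y + 7)/(6y + 9) − (1/3)| < (2/3)/y < eps.

M = (2/3)/eps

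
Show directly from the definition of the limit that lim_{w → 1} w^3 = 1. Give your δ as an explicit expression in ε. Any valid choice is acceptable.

δ = min(2, ε/13)

Suppose ε > 0. We seek δ > 0 with 0 < |w − 1| < δ ⇒ |w^3 − 1| < ε.
Factor: w^3 − 1 = (w − 1)(w^2 + w + 1), so |w^3 − 1| = |w − 1|·|w^2 + w + 1|.
Restrict δ ≤ 2. Then |w − 1| < 2 gives |w| < 3, so by the triangle inequality |w^2 + w + 1| ≤ 3^2 + 3 + 1 = 13.
Hence |w^3 − 1| ≤ 13|w − 1|, which is < ε once |w − 1| < ε/13.
Take δ = min(2, ε/13). If 0 < |w − 1| < δ then both bounds hold and |w^3 − 1| ≤ 13|w − 1| < 13·(ε/13) = ε.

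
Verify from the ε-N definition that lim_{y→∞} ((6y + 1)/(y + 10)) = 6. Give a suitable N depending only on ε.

N = 59/ε

Let ε > 0 be given. We seek N > 0 such that y > N implies |(6y + 1)/(y + 10) − 6| < ε.
(6y + 1)/(y + 10) − 6 = ((6y + 1) − 6(y + 10)) / ((y + 10)) = -59/((y + 10)).
For y > 0 we have y + 10 > y, so |(6y + 1)/(y + 10) − 6| = 59/((y + 10)) < 59/(y) = 59/y.
Thus |(6y + 1)/(y + 10) − 6| < ε whenever y > 59/ε.
Take N = 59/ε. If y > N then |(6y + 1)/(y + 10) − 6| < 59/y < ε.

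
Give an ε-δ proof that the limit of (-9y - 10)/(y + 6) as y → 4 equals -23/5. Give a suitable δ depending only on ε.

δ = min(5, (25/22)ε)

Let ε > 0. We want δ > 0 with 0 < |y − 4| < δ ⇒ |(-9y - 10)/(y + 6) + 23/5| < ε.
Combining over a common denominator, (-9y - 10)/(y + 6) + 23/5 = [(-9y - 10)·10 − (-46)·(y + 6)] / [10·(y + 6)] = -44(y − 4) / (10(y + 6)).
So |(-9y - 10)/(y + 6) + 23/5| = 44|y − 4| / (10·|y + 6|).
Require δ ≤ 5, so |y + 6| ≥ |10| − |y − 4| > 10 − 5 = 5.
Hence |(-9y - 10)/(y + 6) + 23/5| < 44|y − 4|/(10·5) = (22/25)|y − 4|, which is < ε once |y − 4| < (25/22)ε.
Take δ = min(5, (25/22)ε). Then 0 < |y − 4| < δ forces both bounds, so |(-9y - 10)/(y + 6) + 23/5| < ε.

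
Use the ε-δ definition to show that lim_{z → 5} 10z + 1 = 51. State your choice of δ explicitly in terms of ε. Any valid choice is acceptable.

δ = ε/10

Let ε > 0 be given. We need δ > 0 so that 0 < |z − 5| < δ implies |(10z + 1) − 51| < ε.
Since (10z + 1) − 51 = 10(z − 5), we have |(10z + 1) − 51| = 10|z − 5|.
Thus it suffices that |z − 5| < ε/10.
Choosing δ = ε/10 gives |(10z + 1) − 51| = 10|z − 5| < ε whenever |z − 5| < δ.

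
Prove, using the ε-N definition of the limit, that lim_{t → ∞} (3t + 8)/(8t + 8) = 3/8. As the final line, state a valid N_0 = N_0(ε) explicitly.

N_0 = (5/8)/ε

Let ε > 0 be given. We seek N_0 > 0 such that t > N_0 implies |(3t + 8)/(8t + 8) − (3/8)| < ε.
(3t + 8)/(8t + 8) − (3/8) = (8(3t + 8) − 3(8t + 8)) / (8(8t + 8)) = 40/(8(8t + 8)).
For t > 0 we have 8t + 8 > 8t, so |(3t + 8)/(8t + 8) − (3/8)| = 40/(8(8t + 8)) < 40/(8·8t) = (5/8)/t.
Thus |(3t + 8)/(8t + 8) − (3/8)| < ε whenever t > (5/8)/ε.
Take N_0 = (5/8)/ε. If t > N_0 then |(3t + 8)/(8t + 8) − (3/8)| < (5/8)/t < ε.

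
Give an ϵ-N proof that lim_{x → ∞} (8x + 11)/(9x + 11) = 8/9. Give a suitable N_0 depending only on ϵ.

N_0 = (11/81)/ϵ

Suppose ϵ > 0. We seek N_0 > 0 such that x > N_0 implies |(8x + 11)/(9x + 11) − (8/9)| < ϵ.
(8x + 11)/(9x + 11) − (8/9) = (9(8x + 11) − 8(9x + 11)) / (9(9x + 11)) = 11/(9(9x + 11)).
For x > 0 we have 9x + 11 > 9x, so |(8x + 11)/(9x + 11) − (8/9)| = 11/(9(9x + 11)) < 11/(9·9x) = (11/81)/x.
Thus |(8x + 11)/(9x + 11) − (8/9)| < ϵ whenever x > (11/81)/ϵ.
Take N_0 = (11/81)/ϵ. If x > N_0 then |(8x + 11)/(9x + 11) − (8/9)| < (11/81)/x < ϵ.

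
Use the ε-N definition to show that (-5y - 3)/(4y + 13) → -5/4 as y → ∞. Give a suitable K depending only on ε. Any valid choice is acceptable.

Suppose ε > 0. We seek K > 0 such that y > K implies |(-5y - 3)/(4y + 13) + 5/4| < ε.
(-5y - 3)/(4y + 13) + 5/4 = (4(-5y - 3) − (-5)(4y + 13)) / (4(4y + 13)) = 53/(4(4y + 13)).
For y > 0 we have 4y + 13 > 4y, so |(-5y - 3)/(4y + 13) + 5/4| = 53/(4(4y + 13)) < 53/(4·4y) = (53/16)/y.
Thus |(-5y - 3)/(4y + 13) + 5/4| < ε whenever y > (53/16)/ε.
Take K = (53/16)/ε. If y > K then |(-5y - 3)/(4y + 13) + 5/4| < (53/16)/y < ε.

K = (53/16)/ε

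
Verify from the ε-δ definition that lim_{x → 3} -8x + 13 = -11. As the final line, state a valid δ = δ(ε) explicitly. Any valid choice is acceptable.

Fix ε > 0. We need δ > 0 so that 0 < |x − 3| < δ implies |(-8x + 13) + 11| < ε.
Since (-8x + 13) + 11 = -8(x − 3), we have |(-8x + 13) + 11| = 8|x − 3|.
So 8|x − 3| < ε exactly when |x − 3| < ε/8.
Choosing δ = ε/8 gives |(-8x + 13) + 11| = 8|x − 3| < ε whenever |x − 3| < δ.

δ = ε/8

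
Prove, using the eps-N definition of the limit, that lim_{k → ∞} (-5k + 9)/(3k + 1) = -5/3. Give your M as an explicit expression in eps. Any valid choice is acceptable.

M = (32/9)/eps

Let eps > 0. For k ≥ 1, |(-5k + 9)/(3k + 1) + 5/3| = |32|/(3(3k + 1)) = 32/(3(3k + 1)).
Since 3k + 1 ≥ 3k for k ≥ 1, this is ≤ 32/(3·3k) = (32/9)/k.
So |(-5k + 9)/(3k + 1) + 5/3| < eps whenever k > (32/9)/eps.
Take M = (32/9)/eps. If k > M then |(-5k + 9)/(3k + 1) + 5/3| ≤ (32/9)/k < eps.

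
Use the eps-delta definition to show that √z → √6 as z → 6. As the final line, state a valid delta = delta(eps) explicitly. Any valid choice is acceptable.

Let eps > 0 be given. We want delta > 0 such that 0 < |z − 6| < delta implies |√z − √6| < eps.
Multiplying by the conjugate, |√z − √6| = |z − 6|/(√z + √6).
Restrict delta ≤ 6 so that |z − 6| < 6 forces z > 0, and then √z + √6 > √6.
Hence |√z − √6| < |z − 6|/√6, which is < eps once |z − 6| < √6·eps.
Take delta = min(6, √6·eps). If 0 < |z − 6| < delta then z > 0 and |√z − √6| < |z − 6|/√6 < eps.

delta = min(6, √6·eps)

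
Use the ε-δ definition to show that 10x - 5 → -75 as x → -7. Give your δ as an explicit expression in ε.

Let ε > 0 be given. We need δ > 0 so that 0 < |x + 7| < δ implies |(10x - 5) + 75| < ε.
|(10x - 5) + 75| = |10x + 70| = 10|x + 7|.
Thus it suffices that |x + 7| < ε/10.
Take δ = ε/10. If 0 < |x + 7| < δ then |(10x - 5) + 75| = 10|x + 7| < 10·(ε/10) = ε.

δ = ε/10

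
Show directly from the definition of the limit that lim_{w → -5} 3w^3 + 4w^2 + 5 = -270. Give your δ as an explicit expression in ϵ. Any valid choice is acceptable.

Suppose ϵ > 0. We want δ > 0 such that 0 < |w + 5| < δ implies |(3w^3 + 4w^2 + 5) + 270| < ϵ.
(3w^3 + 4w^2 + 5) + 270 = 3w^3 + 4w^2 + 275 = (w + 5)(3w^2 - 11w + 55).
So |(3w^3 + 4w^2 + 5) + 270| = |w + 5|·|3w^2 - 11w + 55|.
Assume first that |w + 5| < 1, so |w| < 6. Then |3w^2 - 11w + 55| ≤ 3·6^2 + 11·6 + 55 = 229.
Hence |(3w^3 + 4w^2 + 5) + 270| ≤ 229|w + 5| < ϵ provided |w + 5| < ϵ/229.
Choosing δ = min(1, ϵ/229) ensures both conditions, hence |(3w^3 + 4w^2 + 5) + 270| < ϵ.

δ = min(1, ϵ/229)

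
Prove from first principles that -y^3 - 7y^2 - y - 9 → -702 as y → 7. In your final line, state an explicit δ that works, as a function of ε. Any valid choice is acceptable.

Suppose ε > 0. We want δ > 0 such that 0 < |y − 7| < δ implies |(-y^3 - 7y^2 - y - 9) + 702| < ε.
(-y^3 - 7y^2 - y - 9) + 702 = -y^3 - 7y^2 - y + 693 = (y − 7)(-y^2 - 14y - 99).
So |(-y^3 - 7y^2 - y - 9) + 702| = |y − 7|·|-y^2 - 14y - 99|.
Require δ ≤ 1. Then |y − 7| < 1 gives |y| < 8, and by the triangle inequality |-y^2 - 14y - 99| ≤ 8^2 + 14·8 + 99 = 275.
Hence |(-y^3 - 7y^2 - y - 9) + 702| ≤ 275|y − 7| < ε provided |y − 7| < ε/275.
Choosing δ = min(1, ε/275) ensures both conditions, hence |(-y^3 - 7y^2 - y - 9) + 702| < ε.

δ = min(1, ε/275)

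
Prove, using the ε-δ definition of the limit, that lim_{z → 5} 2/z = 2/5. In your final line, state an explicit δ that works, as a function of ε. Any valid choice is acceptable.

δ = min(5/2, (25/4)ε)

Suppose ε > 0. We seek δ > 0 such that 0 < |z − 5| < δ implies |2/z − (2/5)| < ε.
|2/z − (2/5)| = 2·|5 − z|/(5·|z|) = 2|z − 5|/(5|z|).
Require δ ≤ 5/2 so that |z| > 5 − 5/2 = 5/2, hence 5|z| > 25/2.
Then |2/z − (2/5)| < 2|z − 5|/(25/2), which is < ε when |z − 5| < (25/4)ε.
Take δ = min(5/2, (25/4)ε). Then 0 < |z − 5| < δ gives both |z − 5| < 5/2 and |z − 5| < (25/4)ε, so |2/z − (2/5)| < ε.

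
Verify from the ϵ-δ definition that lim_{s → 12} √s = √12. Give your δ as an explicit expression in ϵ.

δ = min(12, √12·ϵ)

Fix ϵ > 0. We want δ > 0 such that 0 < |s − 12| < δ implies |√s − √12| < ϵ.
Rationalise: √s − √12 = (s − 12)/(√s + √12), so |√s − √12| = |s − 12|/(√s + √12).
Restrict δ ≤ 12 so that |s − 12| < 12 forces s > 0, and then √s + √12 > √12.
Hence |√s − √12| < |s − 12|/√12, which is < ϵ once |s − 12| < √12·ϵ.
Take δ = min(12, √12·ϵ). If 0 < |s − 12| < δ then s > 0 and |√s − √12| < |s − 12|/√12 < ϵ.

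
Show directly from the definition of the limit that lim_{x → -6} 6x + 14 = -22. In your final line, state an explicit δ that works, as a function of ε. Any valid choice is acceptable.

Fix ε > 0. We need δ > 0 so that 0 < |x + 6| < δ implies |(6x + 14) + 22| < ε.
Since (6x + 14) + 22 = 6(x + 6), we have |(6x + 14) + 22| = 6|x + 6|.
So 6|x + 6| < ε exactly when |x + 6| < ε/6.
Choosing δ = ε/6 gives |(6x + 14) + 22| = 6|x + 6| < ε whenever |x + 6| < δ.

δ = ε/6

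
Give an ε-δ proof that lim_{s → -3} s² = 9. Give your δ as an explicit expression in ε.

δ = min(1, ε/7)

Let ε > 0. We seek δ > 0 with 0 < |s + 3| < δ ⇒ |s² − 9| < ε.
Factor: s² − 9 = (s + 3)(s - 3), so |s² − 9| = |s + 3|·|s - 3|.
Impose δ ≤ 1 so that |s| < 4; then |s - 3| ≤ 7.
Hence |s² − 9| ≤ 7|s + 3|, which is < ε once |s + 3| < ε/7.
Take δ = min(1, ε/7). If 0 < |s + 3| < δ then both bounds hold and |s² − 9| ≤ 7|s + 3| < 7·(ε/7) = ε.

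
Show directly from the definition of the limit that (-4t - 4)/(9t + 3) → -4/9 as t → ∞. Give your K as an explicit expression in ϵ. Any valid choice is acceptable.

Let ϵ > 0. We seek K > 0 such that t > K implies |(-4t - 4)/(9t + 3) + 4/9| < ϵ.
(-4t - 4)/(9t + 3) + 4/9 = (9(-4t - 4) − (-4)(9t + 3)) / (9(9t + 3)) = -24/(9(9t + 3)).
For t > 0 we have 9t + 3 > 9t, so |(-4t - 4)/(9t + 3) + 4/9| = 24/(9(9t + 3)) < 24/(9·9t) = (8/27)/t.
Thus |(-4t - 4)/(9t + 3) + 4/9| < ϵ whenever t > (8/27)/ϵ.
Take K = (8/27)/ϵ. If t > K then |(-4t - 4)/(9t + 3) + 4/9| < (8/27)/t < ϵ.

K = (8/27)/ϵ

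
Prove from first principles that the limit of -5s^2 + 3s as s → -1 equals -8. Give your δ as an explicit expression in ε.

Fix ε > 0. We want δ > 0 such that 0 < |s + 1| < δ implies |(-5s^2 + 3s) + 8| < ε.
(-5s^2 + 3s) + 8 = -5s^2 + 3s + 8 = (s + 1)(-5s + 8).
So |(-5s^2 + 3s) + 8| = |s + 1|·|-5s + 8|.
Assume first that |s + 1| < 2, so |s| < 3. Then |-5s + 8| ≤ 5·3 + 8 = 23.
Hence |(-5s^2 + 3s) + 8| ≤ 23|s + 1| < ε provided |s + 1| < ε/23.
Choosing δ = min(2, ε/23) ensures both conditions, hence |(-5s^2 + 3s) + 8| < ε.

δ = min(2, ε/23)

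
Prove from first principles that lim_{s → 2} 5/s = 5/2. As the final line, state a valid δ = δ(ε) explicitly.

Let ε > 0 be given. We seek δ > 0 such that 0 < |s − 2| < δ implies |5/s − (5/2)| < ε.
|5/s − (5/2)| = 5·|2 − s|/(2·|s|) = 5|s − 2|/(2|s|).
Require δ ≤ 1 so that |s| > 2 − 1 = 1, hence 2|s| > 2.
Then |5/s − (5/2)| < 5|s − 2|/2, which is < ε when |s − 2| < (2/5)ε.
Take δ = min(1, (2/5)ε). Then 0 < |s − 2| < δ gives both |s − 2| < 1 and |s − 2| < (2/5)ε, so |5/s − (5/2)| < ε.

δ = min(1, (2/5)ε)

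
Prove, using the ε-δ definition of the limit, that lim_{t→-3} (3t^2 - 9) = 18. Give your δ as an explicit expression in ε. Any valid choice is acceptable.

δ = min(2, ε/24)

Suppose ε > 0. We want δ > 0 such that 0 < |t + 3| < δ implies |(3t^2 - 9) − 18| < ε.
(3t^2 - 9) − 18 = 3t^2 - 27 = (t + 3)(3t - 9).
So |(3t^2 - 9) − 18| = |t + 3|·|3t - 9|.
Assume first that |t + 3| < 2, so |t| < 5. Then |3t - 9| ≤ 3·5 + 9 = 24.
Hence |(3t^2 - 9) − 18| ≤ 24|t + 3| < ε provided |t + 3| < ε/24.
Choosing δ = min(2, ε/24) ensures both conditions, hence |(3t^2 - 9) − 18| < ε.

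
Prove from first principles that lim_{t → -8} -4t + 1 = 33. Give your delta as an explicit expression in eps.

delta = eps/4

Let eps > 0 be given. We need delta > 0 so that 0 < |t + 8| < delta implies |(-4t + 1) − 33| < eps.
|(-4t + 1) − 33| = |-4t - 32| = 4|t + 8|.
Thus it suffices that |t + 8| < eps/4.
Take delta = eps/4. If 0 < |t + 8| < delta then |(-4t + 1) − 33| = 4|t + 8| < 4·(eps/4) = eps.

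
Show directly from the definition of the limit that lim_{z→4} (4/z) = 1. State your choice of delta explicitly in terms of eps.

Let eps > 0. We seek delta > 0 such that 0 < |z − 4| < delta implies |4/z − 1| < eps.
|4/z − 1| = 4·|4 − z|/(4·|z|) = 4|z − 4|/(4|z|).
Restrict delta ≤ 2. Then |z − 4| < 2 gives |z| > 2, so 4|z| > 8.
Then |4/z − 1| < 4|z − 4|/8, which is < eps when |z − 4| < 2eps.
Take delta = min(2, 2eps). Then 0 < |z − 4| < delta gives both |z − 4| < 2 and |z − 4| < 2eps, so |4/z − 1| < eps.

delta = min(2, 2eps)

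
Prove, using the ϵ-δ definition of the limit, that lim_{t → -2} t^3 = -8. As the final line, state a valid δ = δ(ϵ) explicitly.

Fix ϵ > 0. We seek δ > 0 with 0 < |t + 2| < δ ⇒ |t^3 + 8| < ϵ.
Factor: t^3 + 8 = (t + 2)(t^2 - 2t + 4), so |t^3 + 8| = |t + 2|·|t^2 - 2t + 4|.
Restrict δ ≤ 1. Then |t + 2| < 1 gives |t| < 3, so by the triangle inequality |t^2 - 2t + 4| ≤ 3^2 + 2·3 + 4 = 19.
Hence |t^3 + 8| ≤ 19|t + 2|, which is < ϵ once |t + 2| < ϵ/19.
Take δ = min(1, ϵ/19). If 0 < |t + 2| < δ then both bounds hold and |t^3 + 8| ≤ 19|t + 2| < 19·(ϵ/19) = ϵ.

δ = min(1, ϵ/19)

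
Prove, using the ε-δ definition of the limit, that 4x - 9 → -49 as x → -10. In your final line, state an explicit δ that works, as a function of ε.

Suppose ε > 0. We need δ > 0 so that 0 < |x + 10| < δ implies |(4x - 9) + 49| < ε.
|(4x - 9) + 49| = |4x + 40| = 4|x + 10|.
So 4|x + 10| < ε exactly when |x + 10| < ε/4.
Take δ = ε/4. If 0 < |x + 10| < δ then |(4x - 9) + 49| = 4|x + 10| < 4·(ε/4) = ε.

δ = ε/4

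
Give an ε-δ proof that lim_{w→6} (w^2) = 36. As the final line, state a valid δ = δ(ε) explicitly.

Let ε > 0 be given. We seek δ > 0 with 0 < |w − 6| < δ ⇒ |w^2 − 36| < ε.
Factor: w^2 − 36 = (w − 6)(w + 6), so |w^2 − 36| = |w − 6|·|w + 6|.
Impose δ ≤ 1 so that |w| < 7; then |w + 6| ≤ 13.
Hence |w^2 − 36| ≤ 13|w − 6|, which is < ε once |w − 6| < ε/13.
Take δ = min(1, ε/13). If 0 < |w − 6| < δ then both bounds hold and |w^2 − 36| ≤ 13|w − 6| < 13·(ε/13) = ε.

δ = min(1, ε/13)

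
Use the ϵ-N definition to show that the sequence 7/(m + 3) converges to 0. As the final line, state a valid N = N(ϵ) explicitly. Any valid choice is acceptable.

N = 7/ϵ

Let ϵ > 0. For m ≥ 1, |7/(m + 3) − 0| = 7/(m + 3) ≤ 7/m.
We need 7/m < ϵ, i.e. m > 7/ϵ.
Take N = 7/ϵ. If m > N then |7/(m + 3)| ≤ 7/m < ϵ.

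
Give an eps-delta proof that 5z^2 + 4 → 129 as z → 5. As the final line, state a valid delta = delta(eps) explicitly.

Suppose eps > 0. We want delta > 0 such that 0 < |z − 5| < delta implies |(5z^2 + 4) − 129| < eps.
(5z^2 + 4) − 129 = 5z^2 - 125 = (z − 5)(5z + 25).
So |(5z^2 + 4) − 129| = |z − 5|·|5z + 25|.
Assume first that |z − 5| < 1, so |z| < 6. Then |5z + 25| ≤ 5·6 + 25 = 55.
Hence |(5z^2 + 4) − 129| ≤ 55|z − 5| < eps provided |z − 5| < eps/55.
Take delta = min(1, eps/55). Then 0 < |z − 5| < delta gives both |z − 5| < 1 and |z − 5| < eps/55, so |(5z^2 + 4) − 129| < eps.

delta = min(1, eps/55)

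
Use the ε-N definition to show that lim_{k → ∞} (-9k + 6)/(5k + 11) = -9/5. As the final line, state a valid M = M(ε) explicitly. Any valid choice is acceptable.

Let ε > 0. For k ≥ 1, |(-9k + 6)/(5k + 11) + 9/5| = |129|/(5(5k + 11)) = 129/(5(5k + 11)).
Since 5k + 11 ≥ 5k for k ≥ 1, this is ≤ 129/(5·5k) = (129/25)/k.
So |(-9k + 6)/(5k + 11) + 9/5| < ε whenever k > (129/25)/ε.
Take M = (129/25)/ε. If k > M then |(-9k + 6)/(5k + 11) + 9/5| ≤ (129/25)/k < ε.

M = (129/25)/ε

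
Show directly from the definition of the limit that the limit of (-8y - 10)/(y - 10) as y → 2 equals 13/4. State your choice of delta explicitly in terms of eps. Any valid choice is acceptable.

delta = min(4, (16/45)eps)

Let eps > 0. We want delta > 0 with 0 < |y − 2| < delta ⇒ |(-8y - 10)/(y - 10) − (13/4)| < eps.
Combining over a common denominator, (-8y - 10)/(y - 10) − (13/4) = [(-8y - 10)·(-8) − (-26)·(y - 10)] / [(-8)·(y - 10)] = 90(y − 2) / ((-8)(y - 10)).
So |(-8y - 10)/(y - 10) − (13/4)| = 90|y − 2| / (8·|y − 10|).
Restrict delta ≤ 4. Then |y − 2| < 4 gives |y − 10| = |(y − 2) + (-8)| ≥ 8 − 4 = 4.
Hence |(-8y - 10)/(y - 10) − (13/4)| < 90|y − 2|/(8·4) = (45/16)|y − 2|, which is < eps once |y − 2| < (16/45)eps.
Take delta = min(4, (16/45)eps). Then 0 < |y − 2| < delta forces both bounds, so |(-8y - 10)/(y - 10) − (13/4)| < eps.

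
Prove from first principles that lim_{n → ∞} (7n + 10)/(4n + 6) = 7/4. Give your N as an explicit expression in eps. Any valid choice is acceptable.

N = (1/8)/eps

Fix eps > 0. For n ≥ 1, |(7n + 10)/(4n + 6) − (7/4)| = |-2|/(4(4n + 6)) = 2/(4(4n + 6)).
Since 4n + 6 ≥ 4n for n ≥ 1, this is ≤ 2/(4·4n) = (1/8)/n.
So |(7n + 10)/(4n + 6) − (7/4)| < eps whenever n > (1/8)/eps.
Take N = (1/8)/eps. If n > N then |(7n + 10)/(4n + 6) − (7/4)| ≤ (1/8)/n < eps.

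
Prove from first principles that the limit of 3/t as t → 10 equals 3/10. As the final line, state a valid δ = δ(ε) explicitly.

δ = min(5, (50/3)ε)

Fix ε > 0. We seek δ > 0 such that 0 < |t − 10| < δ implies |3/t − (3/10)| < ε.
|3/t − (3/10)| = 3·|10 − t|/(10·|t|) = 3|t − 10|/(10|t|).
Require δ ≤ 5 so that |t| > 10 − 5 = 5, hence 10|t| > 50.
Then |3/t − (3/10)| < 3|t − 10|/50, which is < ε when |t − 10| < (50/3)ε.
Take δ = min(5, (50/3)ε). Then 0 < |t − 10| < δ gives both |t − 10| < 5 and |t − 10| < (50/3)ε, so |3/t − (3/10)| < ε.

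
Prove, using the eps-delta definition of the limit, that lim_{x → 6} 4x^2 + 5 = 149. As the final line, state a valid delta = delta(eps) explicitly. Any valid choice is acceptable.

Fix eps > 0. We want delta > 0 such that 0 < |x − 6| < delta implies |(4x^2 + 5) − 149| < eps.
(4x^2 + 5) − 149 = 4x^2 - 144 = (x − 6)(4x + 24).
So |(4x^2 + 5) − 149| = |x − 6|·|4x + 24|.
Assume first that |x − 6| < 1, so |x| < 7. Then |4x + 24| ≤ 4·7 + 24 = 52.
Hence |(4x^2 + 5) − 149| ≤ 52|x − 6| < eps provided |x − 6| < eps/52.
Take delta = min(1, eps/52). Then 0 < |x − 6| < delta gives both |x − 6| < 1 and |x − 6| < eps/52, so |(4x^2 + 5) − 149| < eps.

delta = min(1, eps/52)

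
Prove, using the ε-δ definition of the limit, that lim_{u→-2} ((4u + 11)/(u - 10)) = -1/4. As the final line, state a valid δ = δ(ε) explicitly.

δ = min(6, (24/17)ε)

Suppose ε > 0. We want δ > 0 with 0 < |u + 2| < δ ⇒ |(4u + 11)/(u - 10) + 1/4| < ε.
Combining over a common denominator, (4u + 11)/(u - 10) + 1/4 = [(4u + 11)·(-12) − 3·(u - 10)] / [(-12)·(u - 10)] = -51(u + 2) / ((-12)(u - 10)).
So |(4u + 11)/(u - 10) + 1/4| = 51|u + 2| / (12·|u − 10|).
Restrict δ ≤ 6. Then |u + 2| < 6 gives |u − 10| = |(u + 2) + (-12)| ≥ 12 − 6 = 6.
Hence |(4u + 11)/(u - 10) + 1/4| < 51|u + 2|/(12·6) = (17/24)|u + 2|, which is < ε once |u + 2| < (24/17)ε.
Take δ = min(6, (24/17)ε). Then 0 < |u + 2| < δ forces both bounds, so |(4u + 11)/(u - 10) + 1/4| < ε.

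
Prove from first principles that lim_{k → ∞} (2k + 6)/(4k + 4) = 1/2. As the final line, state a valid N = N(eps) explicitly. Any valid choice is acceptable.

N = 1/eps

Suppose eps > 0. For k ≥ 1, |(2k + 6)/(4k + 4) − (1/2)| = |16|/(4(4k + 4)) = 16/(4(4k + 4)).
Since 4k + 4 ≥ 4k for k ≥ 1, this is ≤ 16/(4·4k) = 1/k.
So |(2k + 6)/(4k + 4) − (1/2)| < eps whenever k > 1/eps.
Take N = 1/eps. If k > N then |(2k + 6)/(4k + 4) − (1/2)| ≤ 1/k < eps.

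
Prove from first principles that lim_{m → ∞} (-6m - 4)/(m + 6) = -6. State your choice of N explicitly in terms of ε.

N = 32/ε

Let ε > 0 be given. For m ≥ 1, |(-6m - 4)/(m + 6) + 6| = |32|/((m + 6)) = 32/((m + 6)).
Since m + 6 ≥ m for m ≥ 1, this is ≤ 32/(m) = 32/m.
So |(-6m - 4)/(m + 6) + 6| < ε whenever m > 32/ε.
Take N = 32/ε. If m > N then |(-6m - 4)/(m + 6) + 6| ≤ 32/m < ε.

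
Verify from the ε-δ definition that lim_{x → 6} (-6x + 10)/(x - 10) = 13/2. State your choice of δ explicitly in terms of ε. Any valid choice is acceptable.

δ = min(2, (4/25)ε)

Let ε > 0 be given. We want δ > 0 with 0 < |x − 6| < δ ⇒ |(-6x + 10)/(x - 10) − (13/2)| < ε.
Combining over a common denominator, (-6x + 10)/(x - 10) − (13/2) = [(-6x + 10)·(-4) − (-26)·(x - 10)] / [(-4)·(x - 10)] = 50(x − 6) / ((-4)(x - 10)).
So |(-6x + 10)/(x - 10) − (13/2)| = 50|x − 6| / (4·|x − 10|).
Restrict δ ≤ 2. Then |x − 6| < 2 gives |x − 10| = |(x − 6) + (-4)| ≥ 4 − 2 = 2.
Hence |(-6x + 10)/(x - 10) − (13/2)| < 50|x − 6|/(4·2) = (25/4)|x − 6|, which is < ε once |x − 6| < (4/25)ε.
Take δ = min(2, (4/25)ε). Then 0 < |x − 6| < δ forces both bounds, so |(-6x + 10)/(x - 10) − (13/2)| < ε.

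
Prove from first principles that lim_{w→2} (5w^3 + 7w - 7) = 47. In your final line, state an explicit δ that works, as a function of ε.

δ = min(1, ε/102)

Suppose ε > 0. We want δ > 0 such that 0 < |w − 2| < δ implies |(5w^3 + 7w - 7) − 47| < ε.
(5w^3 + 7w - 7) − 47 = 5w^3 + 7w - 54 = (w − 2)(5w^2 + 10w + 27).
So |(5w^3 + 7w - 7) − 47| = |w − 2|·|5w^2 + 10w + 27|.
Assume first that |w − 2| < 1, so |w| < 3. Then |5w^2 + 10w + 27| ≤ 5·3^2 + 10·3 + 27 = 102.
Hence |(5w^3 + 7w - 7) − 47| ≤ 102|w − 2| < ε provided |w − 2| < ε/102.
Take δ = min(1, ε/102). Then 0 < |w − 2| < δ gives both |w − 2| < 1 and |w − 2| < ε/102, so |(5w^3 + 7w - 7) − 47| < ε.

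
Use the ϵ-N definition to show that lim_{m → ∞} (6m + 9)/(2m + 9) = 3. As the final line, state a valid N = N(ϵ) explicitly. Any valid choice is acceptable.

N = 9/ϵ

Fix ϵ > 0. For m ≥ 1, |(6m + 9)/(2m + 9) − 3| = |-36|/(2(2m + 9)) = 36/(2(2m + 9)).
Since 2m + 9 ≥ 2m for m ≥ 1, this is ≤ 36/(2·2m) = 9/m.
So |(6m + 9)/(2m + 9) − 3| < ϵ whenever m > 9/ϵ.
Take N = 9/ϵ. If m > N then |(6m + 9)/(2m + 9) − 3| ≤ 9/m < ϵ.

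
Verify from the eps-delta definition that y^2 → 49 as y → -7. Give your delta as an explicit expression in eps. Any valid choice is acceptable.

delta = min(1, eps/15)

Fix eps > 0. We seek delta > 0 with 0 < |y + 7| < delta ⇒ |y^2 − 49| < eps.
Factor: y^2 − 49 = (y + 7)(y - 7), so |y^2 − 49| = |y + 7|·|y - 7|.
Restrict delta ≤ 1. Then |y + 7| < 1 gives |y| < 8, so by the triangle inequality |y - 7| ≤ 8 + 7 = 15.
Hence |y^2 − 49| ≤ 15|y + 7|, which is < eps once |y + 7| < eps/15.
Take delta = min(1, eps/15). If 0 < |y + 7| < delta then both bounds hold and |y^2 − 49| ≤ 15|y + 7| < 15·(eps/15) = eps.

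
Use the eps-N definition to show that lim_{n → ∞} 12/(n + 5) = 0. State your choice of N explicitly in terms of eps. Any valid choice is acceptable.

Let eps > 0 be given. For n ≥ 1, |12/(n + 5) − 0| = 12/(n + 5) ≤ 12/n.
We need 12/n < eps, i.e. n > 12/eps.
Take N = 12/eps. If n > N then |12/(n + 5)| ≤ 12/n < eps.

N = 12/eps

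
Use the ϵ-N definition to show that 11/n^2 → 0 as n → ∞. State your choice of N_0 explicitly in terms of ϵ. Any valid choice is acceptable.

Let ϵ > 0. For n ≥ 1, |11/n^2 − 0| = 11/n^2.
11/n^2 < ϵ ⇔ n^2 > 11/ϵ ⇔ n > (11/ϵ)^{1/2}.
Take N_0 = (11/ϵ)^{1/2}. Then n > N_0 implies 11/n^2 < ϵ.

N_0 = (11/ϵ)^{1/2}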